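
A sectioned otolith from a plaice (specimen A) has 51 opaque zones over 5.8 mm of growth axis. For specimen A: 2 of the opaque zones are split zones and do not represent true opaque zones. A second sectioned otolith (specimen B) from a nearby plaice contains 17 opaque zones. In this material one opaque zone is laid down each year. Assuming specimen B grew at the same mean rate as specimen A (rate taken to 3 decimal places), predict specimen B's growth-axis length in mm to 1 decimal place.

2.0 mm

Specimen A: adjusted count: 51 − 2 = 49 opaque zones.
A: Extension rate ≈ 5.8 / 49 = 0.118 mm per year.
For B, 0.118 mm/year × 17 years = 2.0 mm.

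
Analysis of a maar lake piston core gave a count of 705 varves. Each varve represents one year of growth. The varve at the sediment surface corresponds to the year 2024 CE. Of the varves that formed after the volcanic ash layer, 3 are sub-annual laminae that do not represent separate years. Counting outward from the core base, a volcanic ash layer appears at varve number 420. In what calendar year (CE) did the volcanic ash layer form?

The volcanic ash layer sits at varve 420 from the core base, so 705 − 420 = 285 varves formed after it.
285 − 3 false = 282 true varves after the volcanic ash layer.
2024 − 282 = 1742 CE.

1742 CE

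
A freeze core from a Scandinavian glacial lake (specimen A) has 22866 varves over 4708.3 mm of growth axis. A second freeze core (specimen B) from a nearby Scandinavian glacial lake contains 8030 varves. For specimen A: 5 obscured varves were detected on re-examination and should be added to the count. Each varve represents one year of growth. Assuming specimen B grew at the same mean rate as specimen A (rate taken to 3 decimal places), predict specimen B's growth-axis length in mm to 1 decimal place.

Specimen A: true varve count = 22866 + 5 = 22871.
A: 4708.3 mm over 22871 years gives 4708.3 / 22871 ≈ 0.206 mm/yr.
For B, 0.206 mm/year × 8030 years = 1654.2 mm.

1654.2 mm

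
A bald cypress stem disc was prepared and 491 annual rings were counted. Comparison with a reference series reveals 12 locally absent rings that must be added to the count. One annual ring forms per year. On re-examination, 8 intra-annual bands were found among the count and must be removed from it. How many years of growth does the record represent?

After corrections the count is 491 − 8 + 12 = 495 annual rings.
At one annual ring per year, that is 495 years.

495 yr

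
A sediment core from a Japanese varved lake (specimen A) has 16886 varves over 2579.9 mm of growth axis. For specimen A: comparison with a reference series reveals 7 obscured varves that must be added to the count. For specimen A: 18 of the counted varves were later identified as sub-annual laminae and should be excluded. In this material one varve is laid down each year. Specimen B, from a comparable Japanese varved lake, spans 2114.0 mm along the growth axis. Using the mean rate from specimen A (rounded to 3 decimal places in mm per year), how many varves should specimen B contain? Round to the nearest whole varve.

Specimen A: adjusted count: 16886 − 18 + 7 = 16875 varves.
A: Extension rate ≈ 2579.9 / 16875 = 0.153 mm/yr.
B spans 2114.0 / 0.153 = 13816.99 years ≈ 13817 varves.

13817 varves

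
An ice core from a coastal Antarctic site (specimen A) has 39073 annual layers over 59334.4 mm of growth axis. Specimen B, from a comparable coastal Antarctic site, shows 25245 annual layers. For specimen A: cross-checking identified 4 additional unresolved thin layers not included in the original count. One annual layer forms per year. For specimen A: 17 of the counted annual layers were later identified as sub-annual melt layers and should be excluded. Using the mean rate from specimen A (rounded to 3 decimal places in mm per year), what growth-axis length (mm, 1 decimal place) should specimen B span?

Specimen A: adjusted count: 39073 − 17 + 4 = 39060 annual layers.
A: 59334.4 mm over 39060 years gives 59334.4 / 39060 ≈ 1.519 mm/yr.
Length of B = 1.519 × 25245 = 38347.2 mm.

38347.2 mm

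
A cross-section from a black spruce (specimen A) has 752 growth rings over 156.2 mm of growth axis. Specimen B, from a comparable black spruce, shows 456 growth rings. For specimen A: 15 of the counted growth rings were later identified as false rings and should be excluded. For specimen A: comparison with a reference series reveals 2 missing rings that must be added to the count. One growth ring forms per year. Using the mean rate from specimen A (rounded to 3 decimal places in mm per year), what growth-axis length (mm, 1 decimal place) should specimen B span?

96.2 mm

Specimen A: adjusted count: 752 − 15 + 2 = 739 growth rings.
A: 156.2 mm over 739 years gives 156.2 / 739 ≈ 0.211 mm/yr.
For B, 0.211 mm/year × 456 years = 96.2 mm.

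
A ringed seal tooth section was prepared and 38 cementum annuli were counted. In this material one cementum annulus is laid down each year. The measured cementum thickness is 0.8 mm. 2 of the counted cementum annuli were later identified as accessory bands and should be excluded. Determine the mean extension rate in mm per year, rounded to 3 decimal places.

0.022 mm per year

Correcting the raw count gives 38 − 2 = 36 true cementum annuli.
Extension rate ≈ 0.8 / 36 = 0.022 mm per year.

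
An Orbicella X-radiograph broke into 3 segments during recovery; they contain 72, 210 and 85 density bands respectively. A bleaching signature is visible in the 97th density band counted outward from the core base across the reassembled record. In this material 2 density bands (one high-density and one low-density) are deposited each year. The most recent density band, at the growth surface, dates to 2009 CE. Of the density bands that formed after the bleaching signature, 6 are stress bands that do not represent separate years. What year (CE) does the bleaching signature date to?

1877 CE

Total density bands = 72 + 210 + 85 = 367.
The bleaching signature sits at density band 97 from the core base, so 367 − 97 = 270 density bands formed after it.
270 − 6 false = 264 true density bands after the bleaching signature.
With 2 density bands per year, 264 / 2 = 132 years.
Counting back 132 years from 2009 CE places the bleaching signature in 2009 − 132 = 1877 CE.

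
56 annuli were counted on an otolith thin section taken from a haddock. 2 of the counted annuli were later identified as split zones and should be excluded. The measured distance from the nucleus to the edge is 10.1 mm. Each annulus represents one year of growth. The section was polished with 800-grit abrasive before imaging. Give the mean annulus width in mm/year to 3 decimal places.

Adjusted count: 56 − 2 = 54 annuli.
10.1 mm over 54 years gives 10.1 / 54 ≈ 0.187 mm/year.

0.187 mm/year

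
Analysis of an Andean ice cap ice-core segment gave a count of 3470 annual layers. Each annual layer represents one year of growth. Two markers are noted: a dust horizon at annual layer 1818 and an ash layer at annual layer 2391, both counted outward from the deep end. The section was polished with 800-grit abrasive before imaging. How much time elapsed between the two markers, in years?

2391 − 1818 = 573 annual layers lie between the two events.
At one annual layer per year, 573 years elapsed between them.

573 yr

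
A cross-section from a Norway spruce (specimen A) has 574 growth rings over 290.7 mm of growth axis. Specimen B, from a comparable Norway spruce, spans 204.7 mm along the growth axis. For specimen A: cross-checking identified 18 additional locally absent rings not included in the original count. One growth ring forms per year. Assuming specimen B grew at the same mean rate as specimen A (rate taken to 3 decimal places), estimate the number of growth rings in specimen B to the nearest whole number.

417 growth rings

Specimen A: after corrections the count is 574 + 18 = 592 growth rings.
A: 290.7 mm over 592 years gives 290.7 / 592 ≈ 0.491 mm/yr.
For B, 204.7 / 0.491 = 416.90 years ≈ 417 growth rings.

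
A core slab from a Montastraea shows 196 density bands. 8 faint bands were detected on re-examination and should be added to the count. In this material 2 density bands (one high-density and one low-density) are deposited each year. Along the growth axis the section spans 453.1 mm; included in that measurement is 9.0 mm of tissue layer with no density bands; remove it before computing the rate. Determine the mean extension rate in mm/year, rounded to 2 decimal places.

After corrections the count is 196 + 8 = 204 density bands.
Dividing by 2 density bands per year: 204 / 2 = 102 years.
The growth record spans 453.1 − 9.0 = 444.1 mm.
444.1 mm over 102 years gives 444.1 / 102 ≈ 4.35 mm/year.

4.35 mm/year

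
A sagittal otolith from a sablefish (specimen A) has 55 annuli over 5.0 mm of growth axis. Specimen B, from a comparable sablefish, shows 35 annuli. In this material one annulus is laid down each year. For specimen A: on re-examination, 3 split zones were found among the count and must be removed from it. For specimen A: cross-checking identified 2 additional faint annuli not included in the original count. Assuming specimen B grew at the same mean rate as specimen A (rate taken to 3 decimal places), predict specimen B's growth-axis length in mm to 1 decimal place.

Specimen A: adjusted count: 55 − 3 + 2 = 54 annuli.
A: Extension rate ≈ 5.0 / 54 = 0.093 mm/yr.
B's length ≈ 0.093 × 35 = 3.3 mm.

3.3 mm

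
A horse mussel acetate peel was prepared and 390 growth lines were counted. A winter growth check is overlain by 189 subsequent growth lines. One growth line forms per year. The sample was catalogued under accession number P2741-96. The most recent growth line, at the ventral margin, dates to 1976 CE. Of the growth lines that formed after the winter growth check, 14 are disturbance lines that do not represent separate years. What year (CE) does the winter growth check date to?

1801 CE

There are 189 growth lines younger than the winter growth check.
Excluding 14 false growth lines: 189 − 14 = 175.
Counting back 175 years from 1976 CE places the winter growth check in 1976 − 175 = 1801 CE.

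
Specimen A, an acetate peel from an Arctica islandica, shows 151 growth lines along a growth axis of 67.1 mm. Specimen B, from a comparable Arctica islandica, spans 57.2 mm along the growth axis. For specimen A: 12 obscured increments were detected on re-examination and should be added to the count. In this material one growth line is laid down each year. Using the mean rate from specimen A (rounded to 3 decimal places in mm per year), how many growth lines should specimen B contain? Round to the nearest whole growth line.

139 growth lines

Specimen A: after corrections the count is 151 + 12 = 163 growth lines.
A: Extension rate ≈ 67.1 / 163 = 0.412 mm per year.
For B, 57.2 / 0.412 = 138.83 years ≈ 139 growth lines.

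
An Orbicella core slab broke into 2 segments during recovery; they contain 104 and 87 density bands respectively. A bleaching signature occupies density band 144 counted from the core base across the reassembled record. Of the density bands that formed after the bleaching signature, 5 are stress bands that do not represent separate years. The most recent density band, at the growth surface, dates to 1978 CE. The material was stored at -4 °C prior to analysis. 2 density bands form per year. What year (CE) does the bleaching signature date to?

1957 CE

Total density bands = 104 + 87 = 191.
Between density band 144 and the growth surface there are 191 − 144 = 47 density bands.
Excluding 5 false density bands: 47 − 5 = 42.
Dividing by 2 density bands per year: 42 / 2 = 21 years.
1978 − 21 = 1957 CE.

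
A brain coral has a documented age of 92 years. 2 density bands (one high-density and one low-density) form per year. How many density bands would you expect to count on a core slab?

184 density bands

With 2 density bands per year, 92 years would produce 92 × 2 = 184 density bands.
So 184 density bands should be present.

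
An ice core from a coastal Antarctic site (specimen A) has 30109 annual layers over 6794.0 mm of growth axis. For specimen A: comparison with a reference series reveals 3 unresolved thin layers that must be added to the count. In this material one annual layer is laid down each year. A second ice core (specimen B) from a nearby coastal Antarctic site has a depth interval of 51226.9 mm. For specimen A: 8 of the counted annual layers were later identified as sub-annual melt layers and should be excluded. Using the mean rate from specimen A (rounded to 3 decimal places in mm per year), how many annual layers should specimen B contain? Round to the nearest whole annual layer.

226668 annual layers

Specimen A: adjusted count: 30109 − 8 + 3 = 30104 annual layers.
A: Extension rate ≈ 6794.0 / 30104 = 0.226 mm/yr.
Specimen B: 51226.9 mm / 0.226 mm per year = 226667.70 years ≈ 226668 annual layers.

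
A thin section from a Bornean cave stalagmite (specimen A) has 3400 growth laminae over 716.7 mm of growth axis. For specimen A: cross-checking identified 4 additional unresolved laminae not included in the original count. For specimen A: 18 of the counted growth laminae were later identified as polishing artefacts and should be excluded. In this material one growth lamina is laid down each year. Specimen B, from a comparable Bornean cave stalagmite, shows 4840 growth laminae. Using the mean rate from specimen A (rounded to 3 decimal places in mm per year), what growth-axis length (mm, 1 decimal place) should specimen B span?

1026.1 mm

Specimen A: adjusted count: 3400 − 18 + 4 = 3386 growth laminae.
A: 716.7 mm over 3386 years gives 716.7 / 3386 ≈ 0.212 mm per year.
For B, 0.212 mm/year × 4840 years = 1026.1 mm.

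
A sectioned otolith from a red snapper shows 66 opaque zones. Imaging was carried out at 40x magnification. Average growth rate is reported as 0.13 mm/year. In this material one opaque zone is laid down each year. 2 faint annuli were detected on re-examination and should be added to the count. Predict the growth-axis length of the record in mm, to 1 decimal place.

8.8 mm

True opaque zone count = 66 + 2 = 68.
Length ≈ 0.13 × 68 = 8.8 mm.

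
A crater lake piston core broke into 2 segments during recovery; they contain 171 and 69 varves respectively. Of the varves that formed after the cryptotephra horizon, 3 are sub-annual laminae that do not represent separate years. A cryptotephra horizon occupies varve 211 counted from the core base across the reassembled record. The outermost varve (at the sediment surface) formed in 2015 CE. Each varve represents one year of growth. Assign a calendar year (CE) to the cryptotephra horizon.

Total varves = 171 + 69 = 240.
The cryptotephra horizon sits at varve 211 from the core base, so 240 − 211 = 29 varves formed after it.
Excluding 3 false varves: 29 − 3 = 26.
2015 − 26 = 1989 CE.

1989 CE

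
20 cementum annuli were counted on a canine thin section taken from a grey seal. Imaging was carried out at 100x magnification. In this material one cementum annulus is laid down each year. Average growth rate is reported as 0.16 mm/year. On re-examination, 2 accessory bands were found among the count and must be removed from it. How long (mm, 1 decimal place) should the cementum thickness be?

True cementum annulus count = 20 − 2 = 18.
18 years at 0.16 mm/year gives 0.16 × 18 = 2.9 mm.

2.9 mm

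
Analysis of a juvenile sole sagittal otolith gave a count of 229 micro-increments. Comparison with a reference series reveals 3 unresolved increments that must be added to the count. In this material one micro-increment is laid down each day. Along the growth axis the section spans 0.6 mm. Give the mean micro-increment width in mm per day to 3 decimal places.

0.003 mm per day

True micro-increment count = 229 + 3 = 232.
Extension rate ≈ 0.6 / 232 = 0.003 mm per day.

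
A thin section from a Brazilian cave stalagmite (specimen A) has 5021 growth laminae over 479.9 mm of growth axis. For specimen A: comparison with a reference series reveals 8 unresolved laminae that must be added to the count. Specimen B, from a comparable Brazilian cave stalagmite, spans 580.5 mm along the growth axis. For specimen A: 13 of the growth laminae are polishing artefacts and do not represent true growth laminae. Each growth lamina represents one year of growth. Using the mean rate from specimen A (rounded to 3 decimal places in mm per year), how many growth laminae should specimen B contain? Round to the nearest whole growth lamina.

Specimen A: correcting the raw count gives 5021 − 13 + 8 = 5016 true growth laminae.
A: 479.9 mm over 5016 years gives 479.9 / 5016 ≈ 0.096 mm/year.
Specimen B: 580.5 mm / 0.096 mm per year = 6046.88 years ≈ 6047 growth laminae.

6047 growth laminae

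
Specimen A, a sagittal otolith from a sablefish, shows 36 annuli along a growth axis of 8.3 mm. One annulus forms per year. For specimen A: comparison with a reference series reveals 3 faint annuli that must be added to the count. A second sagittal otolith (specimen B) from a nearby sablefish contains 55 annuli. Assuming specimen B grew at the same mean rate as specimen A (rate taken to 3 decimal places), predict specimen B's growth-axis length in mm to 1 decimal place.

11.7 mm

Specimen A: after corrections the count is 36 + 3 = 39 annuli.
A: Extension rate ≈ 8.3 / 39 = 0.213 mm/yr.
For B, 0.213 mm/year × 55 years = 11.7 mm.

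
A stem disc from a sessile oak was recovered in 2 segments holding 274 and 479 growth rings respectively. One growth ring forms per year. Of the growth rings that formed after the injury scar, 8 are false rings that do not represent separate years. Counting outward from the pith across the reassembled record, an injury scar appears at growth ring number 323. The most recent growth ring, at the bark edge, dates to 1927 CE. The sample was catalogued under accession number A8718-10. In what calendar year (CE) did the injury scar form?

1505 CE

Total growth rings = 274 + 479 = 753.
753 − 323 = 430 growth rings lie beyond the injury scar toward the bark edge.
430 − 8 false = 422 true growth rings after the injury scar.
1927 − 422 = 1505 CE.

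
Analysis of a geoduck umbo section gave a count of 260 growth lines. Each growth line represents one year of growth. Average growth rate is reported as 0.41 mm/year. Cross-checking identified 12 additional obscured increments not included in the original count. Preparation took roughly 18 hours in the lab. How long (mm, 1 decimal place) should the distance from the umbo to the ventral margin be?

111.5 mm

Adjusted count: 260 + 12 = 272 growth lines.
272 years at 0.41 mm/year gives 0.41 × 272 = 111.5 mm.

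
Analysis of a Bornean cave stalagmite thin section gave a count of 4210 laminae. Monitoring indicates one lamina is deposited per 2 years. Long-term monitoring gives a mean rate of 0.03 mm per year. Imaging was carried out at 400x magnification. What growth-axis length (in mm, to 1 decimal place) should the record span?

252.6 mm

At 2 years per lamina, 4210 × 2 = 8420 years.
Predicted length = 0.03 mm/year × 8420 years = 252.6 mm.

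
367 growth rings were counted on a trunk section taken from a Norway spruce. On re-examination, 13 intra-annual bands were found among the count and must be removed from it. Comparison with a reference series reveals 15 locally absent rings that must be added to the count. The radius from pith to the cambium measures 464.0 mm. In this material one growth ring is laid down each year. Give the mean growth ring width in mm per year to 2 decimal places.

1.26 mm per year

Adjusted count: 367 − 13 + 15 = 369 growth rings.
Mean rate = 464.0 mm / 369 years ≈ 1.26 mm per year.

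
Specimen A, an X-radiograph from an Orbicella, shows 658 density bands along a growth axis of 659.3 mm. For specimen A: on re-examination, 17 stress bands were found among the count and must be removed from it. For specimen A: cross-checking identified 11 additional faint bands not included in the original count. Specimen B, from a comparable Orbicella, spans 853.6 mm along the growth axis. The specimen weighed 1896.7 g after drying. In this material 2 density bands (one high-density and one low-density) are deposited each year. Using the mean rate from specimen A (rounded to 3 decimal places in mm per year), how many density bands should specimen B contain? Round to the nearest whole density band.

844 density bands

Specimen A: true density band count = 658 − 17 + 11 = 652.
Specimen A: with 2 density bands per year, 652 / 2 = 326 years.
A: Extension rate ≈ 659.3 / 326 = 2.022 mm per year.
B spans 853.6 / 2.022 = 422.16 years; at 2 density bands per year that is 422.16 × 2 ≈ 844 density bands.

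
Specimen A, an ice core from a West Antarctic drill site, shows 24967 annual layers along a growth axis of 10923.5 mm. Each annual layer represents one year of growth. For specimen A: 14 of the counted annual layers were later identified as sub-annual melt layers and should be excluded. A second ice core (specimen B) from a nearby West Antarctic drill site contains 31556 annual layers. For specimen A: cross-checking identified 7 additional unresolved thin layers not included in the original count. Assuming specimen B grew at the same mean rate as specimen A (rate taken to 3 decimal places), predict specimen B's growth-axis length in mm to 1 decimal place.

13821.5 mm

Specimen A: after corrections the count is 24967 − 14 + 7 = 24960 annual layers.
A: 10923.5 mm over 24960 years gives 10923.5 / 24960 ≈ 0.438 mm/year.
For B, 0.438 mm/year × 31556 years = 13821.5 mm.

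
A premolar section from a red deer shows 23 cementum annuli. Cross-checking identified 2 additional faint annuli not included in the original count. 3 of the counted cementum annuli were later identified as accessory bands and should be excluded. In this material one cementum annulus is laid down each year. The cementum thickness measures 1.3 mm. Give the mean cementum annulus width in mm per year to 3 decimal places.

Adjusted count: 23 − 3 + 2 = 22 cementum annuli.
Extension rate ≈ 1.3 / 22 = 0.059 mm per year.

0.059 mm per year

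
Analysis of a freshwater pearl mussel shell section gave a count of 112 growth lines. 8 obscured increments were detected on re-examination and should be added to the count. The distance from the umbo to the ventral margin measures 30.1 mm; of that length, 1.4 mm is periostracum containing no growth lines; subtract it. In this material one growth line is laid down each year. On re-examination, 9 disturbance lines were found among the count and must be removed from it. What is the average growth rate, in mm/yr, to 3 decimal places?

Adjusted count: 112 − 9 + 8 = 111 growth lines.
The growth record spans 30.1 − 1.4 = 28.7 mm.
28.7 mm over 111 years gives 28.7 / 111 ≈ 0.259 mm/yr.

0.259 mm/yr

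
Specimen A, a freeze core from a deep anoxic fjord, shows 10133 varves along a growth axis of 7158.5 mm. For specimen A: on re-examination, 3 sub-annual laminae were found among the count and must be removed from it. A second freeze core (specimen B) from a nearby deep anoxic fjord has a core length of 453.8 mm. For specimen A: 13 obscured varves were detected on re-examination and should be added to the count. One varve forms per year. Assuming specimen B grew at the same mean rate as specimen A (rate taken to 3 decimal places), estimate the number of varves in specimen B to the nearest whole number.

Specimen A: true varve count = 10133 − 3 + 13 = 10143.
A: 7158.5 mm over 10143 years gives 7158.5 / 10143 ≈ 0.706 mm per year.
B spans 453.8 / 0.706 = 642.78 years ≈ 643 varves.

643 varves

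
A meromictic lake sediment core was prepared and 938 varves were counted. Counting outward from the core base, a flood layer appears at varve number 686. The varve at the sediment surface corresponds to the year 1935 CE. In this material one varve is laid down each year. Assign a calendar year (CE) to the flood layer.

1683 CE

The flood layer sits at varve 686 from the core base, so 938 − 686 = 252 varves formed after it.
The varve at the sediment surface is 1935 CE, so the flood layer dates to 1935 − 252 = 1683 CE.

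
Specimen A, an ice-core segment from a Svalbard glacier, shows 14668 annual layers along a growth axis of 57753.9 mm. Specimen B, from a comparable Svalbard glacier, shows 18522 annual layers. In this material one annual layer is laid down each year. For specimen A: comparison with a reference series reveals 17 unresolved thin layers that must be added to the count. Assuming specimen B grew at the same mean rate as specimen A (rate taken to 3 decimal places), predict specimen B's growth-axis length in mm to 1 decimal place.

Specimen A: after corrections the count is 14668 + 17 = 14685 annual layers.
A: Extension rate ≈ 57753.9 / 14685 = 3.933 mm/year.
B's length ≈ 3.933 × 18522 = 72847.0 mm.

72847.0 mm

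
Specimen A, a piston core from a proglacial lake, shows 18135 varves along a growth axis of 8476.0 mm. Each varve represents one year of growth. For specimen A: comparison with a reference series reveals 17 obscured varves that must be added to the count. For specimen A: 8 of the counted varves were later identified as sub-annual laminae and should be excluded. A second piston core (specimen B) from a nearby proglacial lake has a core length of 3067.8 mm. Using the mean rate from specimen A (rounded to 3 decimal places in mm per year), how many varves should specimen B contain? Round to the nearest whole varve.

Specimen A: adjusted count: 18135 − 8 + 17 = 18144 varves.
A: 8476.0 mm over 18144 years gives 8476.0 / 18144 ≈ 0.467 mm/yr.
For B, 3067.8 / 0.467 = 6569.16 years ≈ 6569 varves.

6569 varves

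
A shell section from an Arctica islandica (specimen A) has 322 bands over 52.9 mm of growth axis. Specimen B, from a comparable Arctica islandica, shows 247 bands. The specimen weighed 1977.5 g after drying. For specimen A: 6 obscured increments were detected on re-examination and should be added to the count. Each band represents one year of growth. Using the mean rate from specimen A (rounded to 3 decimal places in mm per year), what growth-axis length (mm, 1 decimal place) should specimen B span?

Specimen A: true band count = 322 + 6 = 328.
A: Extension rate ≈ 52.9 / 328 = 0.161 mm/year.
B's length ≈ 0.161 × 247 = 39.8 mm.

39.8 mm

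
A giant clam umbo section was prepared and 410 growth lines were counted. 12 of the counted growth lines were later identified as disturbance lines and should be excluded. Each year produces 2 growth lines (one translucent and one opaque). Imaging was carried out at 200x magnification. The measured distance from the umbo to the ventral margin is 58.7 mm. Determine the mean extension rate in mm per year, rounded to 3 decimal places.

Adjusted count: 410 − 12 = 398 growth lines.
With 2 growth lines per year, 398 / 2 = 199 years.
Mean rate = 58.7 mm / 199 years ≈ 0.295 mm per year.

0.295 mm per year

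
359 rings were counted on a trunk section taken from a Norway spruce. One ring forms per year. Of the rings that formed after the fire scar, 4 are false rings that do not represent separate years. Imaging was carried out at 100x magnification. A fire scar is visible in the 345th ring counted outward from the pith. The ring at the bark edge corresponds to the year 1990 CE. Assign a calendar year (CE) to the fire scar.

1980 CE

359 − 345 = 14 rings lie beyond the fire scar toward the bark edge.
Excluding 4 false rings: 14 − 4 = 10.
Counting back 10 years from 1990 CE places the fire scar in 1990 − 10 = 1980 CE.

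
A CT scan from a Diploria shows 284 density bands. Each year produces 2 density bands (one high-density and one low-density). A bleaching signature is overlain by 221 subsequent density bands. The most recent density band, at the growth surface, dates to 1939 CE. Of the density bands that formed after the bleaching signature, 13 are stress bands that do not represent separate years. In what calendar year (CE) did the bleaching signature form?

1835 CE

221 density bands formed after the bleaching signature.
Excluding 13 false density bands: 221 − 13 = 208.
With 2 density bands per year, 208 / 2 = 104 years.
1939 − 104 = 1835 CE.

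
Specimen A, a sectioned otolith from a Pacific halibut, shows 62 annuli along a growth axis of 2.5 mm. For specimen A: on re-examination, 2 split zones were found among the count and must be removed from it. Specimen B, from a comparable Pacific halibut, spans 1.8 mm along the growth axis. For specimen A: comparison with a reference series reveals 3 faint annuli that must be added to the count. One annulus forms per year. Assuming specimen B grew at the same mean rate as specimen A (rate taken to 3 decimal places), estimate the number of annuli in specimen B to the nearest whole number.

45 annuli

Specimen A: true annulus count = 62 − 2 + 3 = 63.
A: Extension rate ≈ 2.5 / 63 = 0.040 mm/yr.
Specimen B: 1.8 mm / 0.040 mm per year = 45.00 years ≈ 45 annuli.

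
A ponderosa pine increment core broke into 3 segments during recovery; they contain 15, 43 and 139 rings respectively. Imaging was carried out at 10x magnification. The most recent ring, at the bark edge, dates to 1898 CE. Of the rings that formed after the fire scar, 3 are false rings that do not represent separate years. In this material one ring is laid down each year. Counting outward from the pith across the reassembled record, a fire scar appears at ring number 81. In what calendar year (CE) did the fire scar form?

1785 CE

Total rings = 15 + 43 + 139 = 197.
Between ring 81 and the bark edge there are 197 − 81 = 116 rings.
Removing the 3 false rings leaves 116 − 3 = 113 true rings beyond the fire scar.
Counting back 113 years from 1898 CE places the fire scar in 1898 − 113 = 1785 CE.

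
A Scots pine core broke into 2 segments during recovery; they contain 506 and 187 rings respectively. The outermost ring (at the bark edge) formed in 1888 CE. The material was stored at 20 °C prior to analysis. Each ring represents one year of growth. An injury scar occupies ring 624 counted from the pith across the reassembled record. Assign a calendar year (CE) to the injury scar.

Total rings = 506 + 187 = 693.
Between ring 624 and the bark edge there are 693 − 624 = 69 rings.
1888 − 69 = 1819 CE.

1819 CE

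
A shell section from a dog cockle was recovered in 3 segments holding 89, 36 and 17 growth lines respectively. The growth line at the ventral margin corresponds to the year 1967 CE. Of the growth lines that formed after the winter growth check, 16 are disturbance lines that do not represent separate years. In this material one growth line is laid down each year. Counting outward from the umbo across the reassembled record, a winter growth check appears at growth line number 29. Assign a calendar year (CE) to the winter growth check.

Total growth lines = 89 + 36 + 17 = 142.
142 − 29 = 113 growth lines lie beyond the winter growth check toward the ventral margin.
Removing the 16 false growth lines leaves 113 − 16 = 97 true growth lines beyond the winter growth check.
Counting back 97 years from 1967 CE places the winter growth check in 1967 − 97 = 1870 CE.

1870 CE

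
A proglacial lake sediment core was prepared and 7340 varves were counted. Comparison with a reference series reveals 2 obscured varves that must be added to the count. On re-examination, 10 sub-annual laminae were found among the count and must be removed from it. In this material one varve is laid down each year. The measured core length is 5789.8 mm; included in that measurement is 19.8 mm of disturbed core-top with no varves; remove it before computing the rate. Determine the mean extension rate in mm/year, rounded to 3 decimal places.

0.787 mm/year

After corrections the count is 7340 − 10 + 2 = 7332 varves.
The growth record spans 5789.8 − 19.8 = 5770.0 mm.
Extension rate ≈ 5770.0 / 7332 = 0.787 mm/year.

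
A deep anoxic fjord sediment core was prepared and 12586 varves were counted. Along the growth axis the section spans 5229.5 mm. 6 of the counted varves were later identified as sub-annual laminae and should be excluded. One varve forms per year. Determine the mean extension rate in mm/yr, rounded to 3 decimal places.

True varve count = 12586 − 6 = 12580.
5229.5 mm over 12580 years gives 5229.5 / 12580 ≈ 0.416 mm/yr.

0.416 mm/yr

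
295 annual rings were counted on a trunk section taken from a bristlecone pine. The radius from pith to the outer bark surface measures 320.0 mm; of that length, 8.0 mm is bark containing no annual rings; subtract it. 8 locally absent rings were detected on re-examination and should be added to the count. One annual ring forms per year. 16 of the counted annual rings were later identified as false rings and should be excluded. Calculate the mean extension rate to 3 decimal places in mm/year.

1.087 mm/year

After corrections the count is 295 − 16 + 8 = 287 annual rings.
The growth record spans 320.0 − 8.0 = 312.0 mm.
312.0 mm over 287 years gives 312.0 / 287 ≈ 1.087 mm/year.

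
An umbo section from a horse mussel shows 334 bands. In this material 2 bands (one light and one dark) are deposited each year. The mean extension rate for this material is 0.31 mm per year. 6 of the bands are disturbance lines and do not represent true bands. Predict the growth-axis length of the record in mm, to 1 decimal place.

50.8 mm

Adjusted count: 334 − 6 = 328 bands.
Dividing by 2 bands per year: 328 / 2 = 164 years.
Length ≈ 0.31 × 164 = 50.8 mm.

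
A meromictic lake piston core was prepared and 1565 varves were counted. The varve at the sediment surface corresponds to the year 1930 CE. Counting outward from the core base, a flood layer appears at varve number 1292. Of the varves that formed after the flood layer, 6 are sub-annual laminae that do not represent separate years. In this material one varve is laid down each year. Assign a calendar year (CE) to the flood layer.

1663 CE

The flood layer sits at varve 1292 from the core base, so 1565 − 1292 = 273 varves formed after it.
Removing the 6 false varves leaves 273 − 6 = 267 true varves beyond the flood layer.
The varve at the sediment surface is 1930 CE, so the flood layer dates to 1930 − 267 = 1663 CE.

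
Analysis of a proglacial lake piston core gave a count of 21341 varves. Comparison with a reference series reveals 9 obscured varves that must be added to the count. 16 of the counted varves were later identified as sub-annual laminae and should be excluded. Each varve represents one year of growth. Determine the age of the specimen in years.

21334 years

Correcting the raw count gives 21341 − 16 + 9 = 21334 true varves.
One varve per year makes the duration 21334 years.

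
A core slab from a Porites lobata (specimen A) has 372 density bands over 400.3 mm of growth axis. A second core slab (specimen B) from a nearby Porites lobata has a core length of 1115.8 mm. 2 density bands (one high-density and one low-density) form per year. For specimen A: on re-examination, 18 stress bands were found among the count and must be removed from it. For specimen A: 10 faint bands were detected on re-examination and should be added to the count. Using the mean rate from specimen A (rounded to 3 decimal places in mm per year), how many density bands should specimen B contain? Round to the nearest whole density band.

1015 density bands

Specimen A: adjusted count: 372 − 18 + 10 = 364 density bands.
Specimen A: with 2 density bands per year, 364 / 2 = 182 years.
A: 400.3 mm over 182 years gives 400.3 / 182 ≈ 2.199 mm/year.
B spans 1115.8 / 2.199 = 507.41 years; at 2 density bands per year that is 507.41 × 2 ≈ 1015 density bands.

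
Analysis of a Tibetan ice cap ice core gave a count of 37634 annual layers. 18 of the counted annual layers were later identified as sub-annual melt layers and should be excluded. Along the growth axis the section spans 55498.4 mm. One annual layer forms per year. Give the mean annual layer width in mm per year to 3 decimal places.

After corrections the count is 37634 − 18 = 37616 annual layers.
55498.4 mm over 37616 years gives 55498.4 / 37616 ≈ 1.475 mm per year.

1.475 mm per year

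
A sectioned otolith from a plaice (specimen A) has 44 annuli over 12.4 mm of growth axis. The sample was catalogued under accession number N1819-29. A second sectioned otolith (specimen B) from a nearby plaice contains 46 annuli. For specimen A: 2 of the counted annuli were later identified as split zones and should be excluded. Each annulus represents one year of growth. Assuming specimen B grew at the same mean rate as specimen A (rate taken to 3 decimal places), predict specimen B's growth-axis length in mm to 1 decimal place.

Specimen A: true annulus count = 44 − 2 = 42.
A: Extension rate ≈ 12.4 / 42 = 0.295 mm/year.
For B, 0.295 mm/year × 46 years = 13.6 mm.

13.6 mm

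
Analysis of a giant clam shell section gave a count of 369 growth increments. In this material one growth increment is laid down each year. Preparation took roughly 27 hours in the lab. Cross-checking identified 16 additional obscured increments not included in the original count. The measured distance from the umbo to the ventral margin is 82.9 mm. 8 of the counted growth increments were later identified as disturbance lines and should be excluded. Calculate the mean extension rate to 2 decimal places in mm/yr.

Adjusted count: 369 − 8 + 16 = 377 growth increments.
Extension rate ≈ 82.9 / 377 = 0.22 mm/yr.

0.22 mm/yr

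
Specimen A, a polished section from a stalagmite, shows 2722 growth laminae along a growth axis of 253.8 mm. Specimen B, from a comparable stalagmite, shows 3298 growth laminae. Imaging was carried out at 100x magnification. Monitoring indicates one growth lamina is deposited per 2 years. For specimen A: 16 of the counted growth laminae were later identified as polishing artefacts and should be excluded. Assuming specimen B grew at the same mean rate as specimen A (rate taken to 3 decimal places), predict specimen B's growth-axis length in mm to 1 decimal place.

Specimen A: true growth lamina count = 2722 − 16 = 2706.
Specimen A: at 2 years per growth lamina, 2706 × 2 = 5412 years.
A: 253.8 mm over 5412 years gives 253.8 / 5412 ≈ 0.047 mm per year.
Specimen B: at 2 years per growth lamina, 3298 × 2 = 6596 years. B's length ≈ 0.047 × 6596 = 310.0 mm.

310.0 mm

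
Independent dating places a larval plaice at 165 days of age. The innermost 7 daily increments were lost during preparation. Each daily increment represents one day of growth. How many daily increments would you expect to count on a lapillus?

158 daily increments

Expected daily increments over 165 days: 165.
Subtracting the 7 daily increments not captured gives 165 − 7 = 158 daily increments in the record.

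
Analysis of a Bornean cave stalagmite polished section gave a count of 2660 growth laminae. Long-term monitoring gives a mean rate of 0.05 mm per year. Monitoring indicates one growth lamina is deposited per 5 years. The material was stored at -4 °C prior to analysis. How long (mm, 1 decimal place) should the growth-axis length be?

665.0 mm

At 5 years per growth lamina, 2660 × 5 = 13300 years.
Predicted length = 0.05 mm/year × 13300 years = 665.0 mm.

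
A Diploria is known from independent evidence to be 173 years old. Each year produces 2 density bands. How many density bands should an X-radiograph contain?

With 2 density bands per year, 173 years would produce 173 × 2 = 346 density bands.
So 346 density bands should be present.

346 density bands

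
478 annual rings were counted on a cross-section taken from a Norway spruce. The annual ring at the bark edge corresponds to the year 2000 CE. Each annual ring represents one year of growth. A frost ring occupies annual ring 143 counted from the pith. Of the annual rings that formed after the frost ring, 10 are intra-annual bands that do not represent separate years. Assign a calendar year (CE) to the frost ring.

478 − 143 = 335 annual rings lie beyond the frost ring toward the bark edge.
Excluding 10 false annual rings: 335 − 10 = 325.
The annual ring at the bark edge is 2000 CE, so the frost ring dates to 2000 − 325 = 1675 CE.

1675 CE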